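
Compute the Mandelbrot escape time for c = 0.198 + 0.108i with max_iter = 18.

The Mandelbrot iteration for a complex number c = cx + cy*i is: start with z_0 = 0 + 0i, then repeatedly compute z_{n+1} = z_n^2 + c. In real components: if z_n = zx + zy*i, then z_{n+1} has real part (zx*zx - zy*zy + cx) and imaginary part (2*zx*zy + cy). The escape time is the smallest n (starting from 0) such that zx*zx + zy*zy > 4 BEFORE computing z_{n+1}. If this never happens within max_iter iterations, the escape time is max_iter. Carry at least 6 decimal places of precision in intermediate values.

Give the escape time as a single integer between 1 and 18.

Answer: 18

Derivation:
z_0 = 0 + 0i, c = 0.1980 + 0.1080i
Iter 1: z = 0.1980 + 0.1080i, |z|^2 = 0.0509
Iter 2: z = 0.2255 + 0.1508i, |z|^2 = 0.0736
Iter 3: z = 0.2261 + 0.1760i, |z|^2 = 0.0821
Iter 4: z = 0.2182 + 0.1876i, |z|^2 = 0.0828
Iter 5: z = 0.2104 + 0.1899i, |z|^2 = 0.0803
Iter 6: z = 0.2062 + 0.1879i, |z|^2 = 0.0778
Iter 7: z = 0.2052 + 0.1855i, |z|^2 = 0.0765
Iter 8: z = 0.2057 + 0.1841i, |z|^2 = 0.0762
Iter 9: z = 0.2064 + 0.1838i, |z|^2 = 0.0764
Iter 10: z = 0.2068 + 0.1839i, |z|^2 = 0.0766
Iter 11: z = 0.2070 + 0.1841i, |z|^2 = 0.0767
Iter 12: z = 0.2070 + 0.1842i, |z|^2 = 0.0768
Iter 13: z = 0.2069 + 0.1842i, |z|^2 = 0.0768
Iter 14: z = 0.2069 + 0.1842i, |z|^2 = 0.0767
Iter 15: z = 0.2068 + 0.1842i, |z|^2 = 0.0767
Iter 16: z = 0.2068 + 0.1842i, |z|^2 = 0.0767
Iter 17: z = 0.2069 + 0.1842i, |z|^2 = 0.0767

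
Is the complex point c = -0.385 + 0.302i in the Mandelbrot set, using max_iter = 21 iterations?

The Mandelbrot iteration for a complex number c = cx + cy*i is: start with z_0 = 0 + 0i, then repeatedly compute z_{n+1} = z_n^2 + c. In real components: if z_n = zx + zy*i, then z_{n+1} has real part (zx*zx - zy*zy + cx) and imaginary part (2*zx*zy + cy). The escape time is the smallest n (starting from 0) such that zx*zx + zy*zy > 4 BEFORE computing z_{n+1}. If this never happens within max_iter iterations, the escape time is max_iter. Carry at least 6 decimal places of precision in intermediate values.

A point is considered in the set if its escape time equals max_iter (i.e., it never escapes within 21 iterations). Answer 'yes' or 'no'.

z_0 = 0 + 0i, c = -0.3850 + 0.3020i
Iter 1: z = -0.3850 + 0.3020i, |z|^2 = 0.2394
Iter 2: z = -0.3280 + 0.0695i, |z|^2 = 0.1124
Iter 3: z = -0.2823 + 0.2564i, |z|^2 = 0.1454
Iter 4: z = -0.3711 + 0.1572i, |z|^2 = 0.1624
Iter 5: z = -0.2720 + 0.1853i, |z|^2 = 0.1083
Iter 6: z = -0.3453 + 0.2012i, |z|^2 = 0.1597
Iter 7: z = -0.3062 + 0.1630i, |z|^2 = 0.1203
Iter 8: z = -0.3178 + 0.2021i, |z|^2 = 0.1419
Iter 9: z = -0.3249 + 0.1735i, |z|^2 = 0.1356
Iter 10: z = -0.3096 + 0.1893i, |z|^2 = 0.1317
Iter 11: z = -0.3250 + 0.1848i, |z|^2 = 0.1398
Iter 12: z = -0.3135 + 0.1819i, |z|^2 = 0.1314
Iter 13: z = -0.3198 + 0.1880i, |z|^2 = 0.1376
Iter 14: z = -0.3181 + 0.1818i, |z|^2 = 0.1342
Iter 15: z = -0.3169 + 0.1864i, |z|^2 = 0.1351
Iter 16: z = -0.3193 + 0.1839i, |z|^2 = 0.1358
Iter 17: z = -0.3169 + 0.1846i, |z|^2 = 0.1345
Iter 18: z = -0.3187 + 0.1850i, |z|^2 = 0.1358
Iter 19: z = -0.3177 + 0.1841i, |z|^2 = 0.1348
Iter 20: z = -0.3180 + 0.1850i, |z|^2 = 0.1353
Did not escape in 21 iterations → in set

Answer: yes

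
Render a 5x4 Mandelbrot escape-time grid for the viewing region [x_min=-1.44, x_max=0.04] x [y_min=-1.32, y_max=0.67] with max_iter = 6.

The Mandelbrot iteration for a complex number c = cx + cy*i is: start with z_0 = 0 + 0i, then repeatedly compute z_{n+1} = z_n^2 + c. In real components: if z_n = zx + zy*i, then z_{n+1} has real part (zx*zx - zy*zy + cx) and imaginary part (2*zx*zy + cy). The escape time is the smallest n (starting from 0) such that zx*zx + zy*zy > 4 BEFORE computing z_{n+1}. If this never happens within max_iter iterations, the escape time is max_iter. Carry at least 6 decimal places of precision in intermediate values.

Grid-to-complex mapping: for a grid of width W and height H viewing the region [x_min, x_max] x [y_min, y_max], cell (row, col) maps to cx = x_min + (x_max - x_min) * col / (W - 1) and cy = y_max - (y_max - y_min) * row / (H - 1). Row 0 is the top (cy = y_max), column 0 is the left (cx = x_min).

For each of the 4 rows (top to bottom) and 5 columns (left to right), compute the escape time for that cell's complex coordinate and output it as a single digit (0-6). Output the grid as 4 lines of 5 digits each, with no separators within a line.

Answer: 34566
66666
34666
22222

Derivation:
(row=0, col=0): c = -1.4400 + 0.6700i → escape time 3
(row=0, col=1): c = -1.0700 + 0.6700i → escape time 4
(row=0, col=2): c = -0.7000 + 0.6700i → escape time 5
(row=0, col=3): c = -0.3300 + 0.6700i → escape time 6
(row=0, col=4): c = 0.0400 + 0.6700i → escape time 6
(row=1, col=0): c = -1.4400 + 0.0067i → escape time 6
(row=1, col=1): c = -1.0700 + 0.0067i → escape time 6
(row=1, col=2): c = -0.7000 + 0.0067i → escape time 6
(row=1, col=3): c = -0.3300 + 0.0067i → escape time 6
(row=1, col=4): c = 0.0400 + 0.0067i → escape time 6
(row=2, col=0): c = -1.4400 + -0.6567i → escape time 3
(row=2, col=1): c = -1.0700 + -0.6567i → escape time 4
(row=2, col=2): c = -0.7000 + -0.6567i → escape time 6
(row=2, col=3): c = -0.3300 + -0.6567i → escape time 6
(row=2, col=4): c = 0.0400 + -0.6567i → escape time 6
(row=3, col=0): c = -1.4400 + -1.3200i → escape time 2
(row=3, col=1): c = -1.0700 + -1.3200i → escape time 2
(row=3, col=2): c = -0.7000 + -1.3200i → escape time 2
(row=3, col=3): c = -0.3300 + -1.3200i → escape time 2
(row=3, col=4): c = 0.0400 + -1.3200i → escape time 2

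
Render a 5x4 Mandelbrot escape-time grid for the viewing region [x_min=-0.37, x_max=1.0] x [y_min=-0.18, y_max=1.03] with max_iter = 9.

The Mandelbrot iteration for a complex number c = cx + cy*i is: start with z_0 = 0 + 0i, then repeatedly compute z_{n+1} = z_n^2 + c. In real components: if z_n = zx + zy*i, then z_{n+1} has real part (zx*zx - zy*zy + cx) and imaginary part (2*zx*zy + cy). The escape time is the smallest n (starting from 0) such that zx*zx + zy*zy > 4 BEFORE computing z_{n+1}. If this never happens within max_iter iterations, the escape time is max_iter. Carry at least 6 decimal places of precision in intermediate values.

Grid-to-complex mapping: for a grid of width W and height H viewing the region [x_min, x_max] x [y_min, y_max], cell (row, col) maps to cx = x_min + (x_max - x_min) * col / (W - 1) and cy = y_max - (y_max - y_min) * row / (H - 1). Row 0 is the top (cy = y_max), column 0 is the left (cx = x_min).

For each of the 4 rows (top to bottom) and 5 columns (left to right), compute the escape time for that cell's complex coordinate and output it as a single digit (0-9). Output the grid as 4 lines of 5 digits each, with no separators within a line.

Answer: 48322
99932
99942
99942

Derivation:
(row=0, col=0): c = -0.3700 + 1.0300i → escape time 4
(row=0, col=1): c = -0.0275 + 1.0300i → escape time 8
(row=0, col=2): c = 0.3150 + 1.0300i → escape time 3
(row=0, col=3): c = 0.6575 + 1.0300i → escape time 2
(row=0, col=4): c = 1.0000 + 1.0300i → escape time 2
(row=1, col=0): c = -0.3700 + 0.6267i → escape time 9
(row=1, col=1): c = -0.0275 + 0.6267i → escape time 9
(row=1, col=2): c = 0.3150 + 0.6267i → escape time 9
(row=1, col=3): c = 0.6575 + 0.6267i → escape time 3
(row=1, col=4): c = 1.0000 + 0.6267i → escape time 2
(row=2, col=0): c = -0.3700 + 0.2233i → escape time 9
(row=2, col=1): c = -0.0275 + 0.2233i → escape time 9
(row=2, col=2): c = 0.3150 + 0.2233i → escape time 9
(row=2, col=3): c = 0.6575 + 0.2233i → escape time 4
(row=2, col=4): c = 1.0000 + 0.2233i → escape time 2
(row=3, col=0): c = -0.3700 + -0.1800i → escape time 9
(row=3, col=1): c = -0.0275 + -0.1800i → escape time 9
(row=3, col=2): c = 0.3150 + -0.1800i → escape time 9
(row=3, col=3): c = 0.6575 + -0.1800i → escape time 4
(row=3, col=4): c = 1.0000 + -0.1800i → escape time 2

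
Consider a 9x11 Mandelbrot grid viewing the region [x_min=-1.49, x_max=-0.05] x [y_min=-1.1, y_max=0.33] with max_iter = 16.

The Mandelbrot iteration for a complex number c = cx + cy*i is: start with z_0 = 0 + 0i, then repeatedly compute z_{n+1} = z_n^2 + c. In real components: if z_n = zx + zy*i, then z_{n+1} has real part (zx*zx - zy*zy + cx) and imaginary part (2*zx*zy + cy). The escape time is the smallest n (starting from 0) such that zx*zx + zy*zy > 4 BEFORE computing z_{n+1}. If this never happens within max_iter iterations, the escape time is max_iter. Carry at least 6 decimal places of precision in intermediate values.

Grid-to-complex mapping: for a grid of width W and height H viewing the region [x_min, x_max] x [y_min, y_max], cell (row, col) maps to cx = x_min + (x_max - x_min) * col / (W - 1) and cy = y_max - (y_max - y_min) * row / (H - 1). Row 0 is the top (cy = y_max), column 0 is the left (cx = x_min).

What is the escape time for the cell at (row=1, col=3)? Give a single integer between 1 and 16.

Answer: 16

Derivation:
z_0 = 0 + 0i, c = -0.9500 + 0.1870i
Iter 1: z = -0.9500 + 0.1870i, |z|^2 = 0.9375
Iter 2: z = -0.0825 + -0.1683i, |z|^2 = 0.0351
Iter 3: z = -0.9715 + 0.2148i, |z|^2 = 0.9900
Iter 4: z = -0.0523 + -0.2303i, |z|^2 = 0.0558
Iter 5: z = -1.0003 + 0.2111i, |z|^2 = 1.0452
Iter 6: z = 0.0061 + -0.2353i, |z|^2 = 0.0554
Iter 7: z = -1.0053 + 0.1842i, |z|^2 = 1.0446
Iter 8: z = 0.0267 + -0.1833i, |z|^2 = 0.0343
Iter 9: z = -0.9829 + 0.1772i, |z|^2 = 0.9974
Iter 10: z = -0.0154 + -0.1613i, |z|^2 = 0.0263
Iter 11: z = -0.9758 + 0.1920i, |z|^2 = 0.9890
Iter 12: z = -0.0347 + -0.1876i, |z|^2 = 0.0364
Iter 13: z = -0.9840 + 0.2000i, |z|^2 = 1.0083
Iter 14: z = -0.0218 + -0.2066i, |z|^2 = 0.0432
Iter 15: z = -0.9922 + 0.1960i, |z|^2 = 1.0229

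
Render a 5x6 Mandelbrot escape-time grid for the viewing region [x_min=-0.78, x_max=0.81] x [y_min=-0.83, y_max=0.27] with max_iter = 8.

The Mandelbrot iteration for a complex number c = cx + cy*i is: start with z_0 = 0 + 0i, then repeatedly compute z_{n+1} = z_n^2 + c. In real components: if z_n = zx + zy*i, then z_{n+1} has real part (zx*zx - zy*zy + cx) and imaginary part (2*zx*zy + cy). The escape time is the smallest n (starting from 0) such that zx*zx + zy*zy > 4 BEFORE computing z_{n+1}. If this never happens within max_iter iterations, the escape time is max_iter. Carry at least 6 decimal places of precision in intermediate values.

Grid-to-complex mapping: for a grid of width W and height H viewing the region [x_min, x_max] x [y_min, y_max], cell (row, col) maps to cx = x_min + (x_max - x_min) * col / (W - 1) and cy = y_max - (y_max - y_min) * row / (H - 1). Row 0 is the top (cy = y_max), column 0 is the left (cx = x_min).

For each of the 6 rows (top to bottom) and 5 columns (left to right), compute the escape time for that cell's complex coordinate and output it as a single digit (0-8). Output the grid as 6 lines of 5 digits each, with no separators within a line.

Answer: 88883
88863
88883
88883
58883
46842

Derivation:
(row=0, col=0): c = -0.7800 + 0.2700i → escape time 8
(row=0, col=1): c = -0.3825 + 0.2700i → escape time 8
(row=0, col=2): c = 0.0150 + 0.2700i → escape time 8
(row=0, col=3): c = 0.4125 + 0.2700i → escape time 8
(row=0, col=4): c = 0.8100 + 0.2700i → escape time 3
(row=1, col=0): c = -0.7800 + 0.0500i → escape time 8
(row=1, col=1): c = -0.3825 + 0.0500i → escape time 8
(row=1, col=2): c = 0.0150 + 0.0500i → escape time 8
(row=1, col=3): c = 0.4125 + 0.0500i → escape time 6
(row=1, col=4): c = 0.8100 + 0.0500i → escape time 3
(row=2, col=0): c = -0.7800 + -0.1700i → escape time 8
(row=2, col=1): c = -0.3825 + -0.1700i → escape time 8
(row=2, col=2): c = 0.0150 + -0.1700i → escape time 8
(row=2, col=3): c = 0.4125 + -0.1700i → escape time 8
(row=2, col=4): c = 0.8100 + -0.1700i → escape time 3
(row=3, col=0): c = -0.7800 + -0.3900i → escape time 8
(row=3, col=1): c = -0.3825 + -0.3900i → escape time 8
(row=3, col=2): c = 0.0150 + -0.3900i → escape time 8
(row=3, col=3): c = 0.4125 + -0.3900i → escape time 8
(row=3, col=4): c = 0.8100 + -0.3900i → escape time 3
(row=4, col=0): c = -0.7800 + -0.6100i → escape time 5
(row=4, col=1): c = -0.3825 + -0.6100i → escape time 8
(row=4, col=2): c = 0.0150 + -0.6100i → escape time 8
(row=4, col=3): c = 0.4125 + -0.6100i → escape time 8
(row=4, col=4): c = 0.8100 + -0.6100i → escape time 3
(row=5, col=0): c = -0.7800 + -0.8300i → escape time 4
(row=5, col=1): c = -0.3825 + -0.8300i → escape time 6
(row=5, col=2): c = 0.0150 + -0.8300i → escape time 8
(row=5, col=3): c = 0.4125 + -0.8300i → escape time 4
(row=5, col=4): c = 0.8100 + -0.8300i → escape time 2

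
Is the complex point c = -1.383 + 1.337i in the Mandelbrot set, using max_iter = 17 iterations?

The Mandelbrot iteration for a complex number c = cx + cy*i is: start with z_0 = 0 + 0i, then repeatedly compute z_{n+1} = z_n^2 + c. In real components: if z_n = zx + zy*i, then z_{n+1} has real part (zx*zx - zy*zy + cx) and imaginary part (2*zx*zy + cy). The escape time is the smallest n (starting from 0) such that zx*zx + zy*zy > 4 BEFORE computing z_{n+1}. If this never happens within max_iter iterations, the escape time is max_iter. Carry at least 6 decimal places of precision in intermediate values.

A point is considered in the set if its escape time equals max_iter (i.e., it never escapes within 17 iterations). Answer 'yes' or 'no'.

z_0 = 0 + 0i, c = -1.3830 + 1.3370i
Iter 1: z = -1.3830 + 1.3370i, |z|^2 = 3.7003
Iter 2: z = -1.2579 + -2.3611i, |z|^2 = 7.1573
Escaped at iteration 2

Answer: no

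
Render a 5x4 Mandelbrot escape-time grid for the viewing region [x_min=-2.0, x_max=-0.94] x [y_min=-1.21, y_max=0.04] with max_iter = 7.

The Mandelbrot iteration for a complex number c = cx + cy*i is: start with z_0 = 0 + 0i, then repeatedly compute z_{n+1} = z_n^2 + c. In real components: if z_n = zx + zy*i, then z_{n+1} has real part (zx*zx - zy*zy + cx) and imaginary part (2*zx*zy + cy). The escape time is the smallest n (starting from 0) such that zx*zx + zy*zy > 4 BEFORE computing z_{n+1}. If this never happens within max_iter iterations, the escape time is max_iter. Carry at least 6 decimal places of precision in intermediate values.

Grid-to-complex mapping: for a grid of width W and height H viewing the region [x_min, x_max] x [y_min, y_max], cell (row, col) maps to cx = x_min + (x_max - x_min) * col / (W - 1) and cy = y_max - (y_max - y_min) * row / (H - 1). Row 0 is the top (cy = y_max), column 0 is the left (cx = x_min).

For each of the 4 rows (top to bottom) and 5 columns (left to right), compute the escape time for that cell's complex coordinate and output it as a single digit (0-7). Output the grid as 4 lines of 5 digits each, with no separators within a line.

(row=0, col=0): c = -2.0000 + 0.0400i → escape time 1
(row=0, col=1): c = -1.7350 + 0.0400i → escape time 7
(row=0, col=2): c = -1.4700 + 0.0400i → escape time 7
(row=0, col=3): c = -1.2050 + 0.0400i → escape time 7
(row=0, col=4): c = -0.9400 + 0.0400i → escape time 7
(row=1, col=0): c = -2.0000 + -0.3767i → escape time 1
(row=1, col=1): c = -1.7350 + -0.3767i → escape time 3
(row=1, col=2): c = -1.4700 + -0.3767i → escape time 4
(row=1, col=3): c = -1.2050 + -0.3767i → escape time 7
(row=1, col=4): c = -0.9400 + -0.3767i → escape time 7
(row=2, col=0): c = -2.0000 + -0.7933i → escape time 1
(row=2, col=1): c = -1.7350 + -0.7933i → escape time 2
(row=2, col=2): c = -1.4700 + -0.7933i → escape time 3
(row=2, col=3): c = -1.2050 + -0.7933i → escape time 3
(row=2, col=4): c = -0.9400 + -0.7933i → escape time 4
(row=3, col=0): c = -2.0000 + -1.2100i → escape time 1
(row=3, col=1): c = -1.7350 + -1.2100i → escape time 1
(row=3, col=2): c = -1.4700 + -1.2100i → escape time 2
(row=3, col=3): c = -1.2050 + -1.2100i → escape time 2
(row=3, col=4): c = -0.9400 + -1.2100i → escape time 3

Answer: 17777
13477
12334
11223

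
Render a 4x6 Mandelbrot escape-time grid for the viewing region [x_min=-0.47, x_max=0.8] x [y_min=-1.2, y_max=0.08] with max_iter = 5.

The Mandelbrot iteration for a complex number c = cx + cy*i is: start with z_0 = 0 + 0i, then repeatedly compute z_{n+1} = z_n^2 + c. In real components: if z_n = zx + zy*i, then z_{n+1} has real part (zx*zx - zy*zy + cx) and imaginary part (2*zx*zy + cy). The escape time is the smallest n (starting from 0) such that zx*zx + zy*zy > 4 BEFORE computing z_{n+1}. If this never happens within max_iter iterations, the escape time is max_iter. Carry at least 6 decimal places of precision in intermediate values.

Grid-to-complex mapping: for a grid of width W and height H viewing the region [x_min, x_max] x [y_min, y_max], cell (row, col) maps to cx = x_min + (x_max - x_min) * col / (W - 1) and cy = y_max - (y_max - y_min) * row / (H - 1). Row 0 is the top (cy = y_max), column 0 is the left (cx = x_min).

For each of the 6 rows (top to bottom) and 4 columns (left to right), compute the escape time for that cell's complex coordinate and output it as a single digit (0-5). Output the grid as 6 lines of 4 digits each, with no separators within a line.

(row=0, col=0): c = -0.4700 + 0.0800i → escape time 5
(row=0, col=1): c = -0.0467 + 0.0800i → escape time 5
(row=0, col=2): c = 0.3767 + 0.0800i → escape time 5
(row=0, col=3): c = 0.8000 + 0.0800i → escape time 3
(row=1, col=0): c = -0.4700 + -0.1760i → escape time 5
(row=1, col=1): c = -0.0467 + -0.1760i → escape time 5
(row=1, col=2): c = 0.3767 + -0.1760i → escape time 5
(row=1, col=3): c = 0.8000 + -0.1760i → escape time 3
(row=2, col=0): c = -0.4700 + -0.4320i → escape time 5
(row=2, col=1): c = -0.0467 + -0.4320i → escape time 5
(row=2, col=2): c = 0.3767 + -0.4320i → escape time 5
(row=2, col=3): c = 0.8000 + -0.4320i → escape time 3
(row=3, col=0): c = -0.4700 + -0.6880i → escape time 5
(row=3, col=1): c = -0.0467 + -0.6880i → escape time 5
(row=3, col=2): c = 0.3767 + -0.6880i → escape time 5
(row=3, col=3): c = 0.8000 + -0.6880i → escape time 2
(row=4, col=0): c = -0.4700 + -0.9440i → escape time 4
(row=4, col=1): c = -0.0467 + -0.9440i → escape time 5
(row=4, col=2): c = 0.3767 + -0.9440i → escape time 3
(row=4, col=3): c = 0.8000 + -0.9440i → escape time 2
(row=5, col=0): c = -0.4700 + -1.2000i → escape time 3
(row=5, col=1): c = -0.0467 + -1.2000i → escape time 3
(row=5, col=2): c = 0.3767 + -1.2000i → escape time 2
(row=5, col=3): c = 0.8000 + -1.2000i → escape time 2

Answer: 5553
5553
5553
5552
4532
3322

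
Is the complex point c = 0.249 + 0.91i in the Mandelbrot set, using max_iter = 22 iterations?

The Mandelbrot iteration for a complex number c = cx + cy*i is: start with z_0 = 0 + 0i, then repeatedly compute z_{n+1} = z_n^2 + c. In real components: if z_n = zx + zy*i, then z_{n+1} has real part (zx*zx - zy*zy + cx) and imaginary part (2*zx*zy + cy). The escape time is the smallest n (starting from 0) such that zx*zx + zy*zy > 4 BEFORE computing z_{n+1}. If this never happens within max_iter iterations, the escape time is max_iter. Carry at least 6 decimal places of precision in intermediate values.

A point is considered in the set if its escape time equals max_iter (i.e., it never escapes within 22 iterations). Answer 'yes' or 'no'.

Answer: no

Derivation:
z_0 = 0 + 0i, c = 0.2490 + 0.9100i
Iter 1: z = 0.2490 + 0.9100i, |z|^2 = 0.8901
Iter 2: z = -0.5171 + 1.3632i, |z|^2 = 2.1257
Iter 3: z = -1.3419 + -0.4998i, |z|^2 = 2.0504
Iter 4: z = 1.7998 + 2.2513i, |z|^2 = 8.3078
Escaped at iteration 4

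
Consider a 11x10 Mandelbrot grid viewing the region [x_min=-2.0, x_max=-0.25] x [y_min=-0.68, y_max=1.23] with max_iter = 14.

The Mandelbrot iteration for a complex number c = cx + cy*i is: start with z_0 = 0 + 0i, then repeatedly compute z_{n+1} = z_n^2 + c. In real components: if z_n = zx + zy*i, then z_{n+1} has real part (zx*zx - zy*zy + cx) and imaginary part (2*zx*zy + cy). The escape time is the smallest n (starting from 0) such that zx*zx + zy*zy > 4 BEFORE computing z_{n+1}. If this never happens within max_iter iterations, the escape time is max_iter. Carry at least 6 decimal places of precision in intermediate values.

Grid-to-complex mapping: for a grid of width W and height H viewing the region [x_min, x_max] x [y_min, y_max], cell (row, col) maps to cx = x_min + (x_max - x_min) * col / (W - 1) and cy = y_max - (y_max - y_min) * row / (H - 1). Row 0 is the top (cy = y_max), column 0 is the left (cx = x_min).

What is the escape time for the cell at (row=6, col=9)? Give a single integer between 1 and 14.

z_0 = 0 + 0i, c = -0.4250 + -0.0433i
Iter 1: z = -0.4250 + -0.0433i, |z|^2 = 0.1825
Iter 2: z = -0.2463 + -0.0065i, |z|^2 = 0.0607
Iter 3: z = -0.3644 + -0.0401i, |z|^2 = 0.1344
Iter 4: z = -0.2938 + -0.0141i, |z|^2 = 0.0865
Iter 5: z = -0.3389 + -0.0351i, |z|^2 = 0.1161
Iter 6: z = -0.3114 + -0.0196i, |z|^2 = 0.0974
Iter 7: z = -0.3284 + -0.0311i, |z|^2 = 0.1088
Iter 8: z = -0.3181 + -0.0229i, |z|^2 = 0.1017
Iter 9: z = -0.3243 + -0.0288i, |z|^2 = 0.1060
Iter 10: z = -0.3206 + -0.0247i, |z|^2 = 0.1034
Iter 11: z = -0.3228 + -0.0275i, |z|^2 = 0.1050
Iter 12: z = -0.3216 + -0.0256i, |z|^2 = 0.1041
Iter 13: z = -0.3223 + -0.0269i, |z|^2 = 0.1046

Answer: 14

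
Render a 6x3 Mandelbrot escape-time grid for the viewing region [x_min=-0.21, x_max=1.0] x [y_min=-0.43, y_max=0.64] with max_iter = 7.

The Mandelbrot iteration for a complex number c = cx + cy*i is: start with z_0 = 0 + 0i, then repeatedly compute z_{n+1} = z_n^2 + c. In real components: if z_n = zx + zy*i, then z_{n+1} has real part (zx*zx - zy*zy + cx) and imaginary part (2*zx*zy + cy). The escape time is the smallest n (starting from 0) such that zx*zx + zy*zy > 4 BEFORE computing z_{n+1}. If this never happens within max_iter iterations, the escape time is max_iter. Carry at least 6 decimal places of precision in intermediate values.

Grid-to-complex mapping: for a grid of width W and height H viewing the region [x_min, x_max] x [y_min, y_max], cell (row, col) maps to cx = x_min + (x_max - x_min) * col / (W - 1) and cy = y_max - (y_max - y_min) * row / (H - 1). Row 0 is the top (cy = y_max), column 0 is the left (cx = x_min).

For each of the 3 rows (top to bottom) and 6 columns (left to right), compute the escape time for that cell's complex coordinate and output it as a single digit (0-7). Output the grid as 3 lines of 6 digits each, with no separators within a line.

Answer: 777432
777532
777532

Derivation:
(row=0, col=0): c = -0.2100 + 0.6400i → escape time 7
(row=0, col=1): c = 0.0320 + 0.6400i → escape time 7
(row=0, col=2): c = 0.2740 + 0.6400i → escape time 7
(row=0, col=3): c = 0.5160 + 0.6400i → escape time 4
(row=0, col=4): c = 0.7580 + 0.6400i → escape time 3
(row=0, col=5): c = 1.0000 + 0.6400i → escape time 2
(row=1, col=0): c = -0.2100 + 0.1050i → escape time 7
(row=1, col=1): c = 0.0320 + 0.1050i → escape time 7
(row=1, col=2): c = 0.2740 + 0.1050i → escape time 7
(row=1, col=3): c = 0.5160 + 0.1050i → escape time 5
(row=1, col=4): c = 0.7580 + 0.1050i → escape time 3
(row=1, col=5): c = 1.0000 + 0.1050i → escape time 2
(row=2, col=0): c = -0.2100 + -0.4300i → escape time 7
(row=2, col=1): c = 0.0320 + -0.4300i → escape time 7
(row=2, col=2): c = 0.2740 + -0.4300i → escape time 7
(row=2, col=3): c = 0.5160 + -0.4300i → escape time 5
(row=2, col=4): c = 0.7580 + -0.4300i → escape time 3
(row=2, col=5): c = 1.0000 + -0.4300i → escape time 2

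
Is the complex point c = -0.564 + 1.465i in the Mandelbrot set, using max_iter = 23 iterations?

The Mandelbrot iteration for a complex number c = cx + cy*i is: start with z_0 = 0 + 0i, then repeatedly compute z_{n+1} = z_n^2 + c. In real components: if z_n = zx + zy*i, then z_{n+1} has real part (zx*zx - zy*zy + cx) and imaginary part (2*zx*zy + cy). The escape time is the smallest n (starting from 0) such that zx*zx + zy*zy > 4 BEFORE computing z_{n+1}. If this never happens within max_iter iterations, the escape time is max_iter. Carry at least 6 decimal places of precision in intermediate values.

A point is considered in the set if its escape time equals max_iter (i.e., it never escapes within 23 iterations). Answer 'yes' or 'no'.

z_0 = 0 + 0i, c = -0.5640 + 1.4650i
Iter 1: z = -0.5640 + 1.4650i, |z|^2 = 2.4643
Iter 2: z = -2.3921 + -0.1875i, |z|^2 = 5.7574
Escaped at iteration 2

Answer: no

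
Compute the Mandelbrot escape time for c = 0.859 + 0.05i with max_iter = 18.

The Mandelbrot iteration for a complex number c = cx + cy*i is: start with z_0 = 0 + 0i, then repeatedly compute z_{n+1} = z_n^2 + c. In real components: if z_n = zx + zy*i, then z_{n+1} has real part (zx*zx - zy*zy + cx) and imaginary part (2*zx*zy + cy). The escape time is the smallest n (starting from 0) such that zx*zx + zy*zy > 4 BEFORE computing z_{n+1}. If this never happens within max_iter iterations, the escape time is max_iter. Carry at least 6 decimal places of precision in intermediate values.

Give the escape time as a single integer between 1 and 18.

z_0 = 0 + 0i, c = 0.8590 + 0.0500i
Iter 1: z = 0.8590 + 0.0500i, |z|^2 = 0.7404
Iter 2: z = 1.5944 + 0.1359i, |z|^2 = 2.5605
Iter 3: z = 3.3826 + 0.4834i, |z|^2 = 11.6755
Escaped at iteration 3

Answer: 3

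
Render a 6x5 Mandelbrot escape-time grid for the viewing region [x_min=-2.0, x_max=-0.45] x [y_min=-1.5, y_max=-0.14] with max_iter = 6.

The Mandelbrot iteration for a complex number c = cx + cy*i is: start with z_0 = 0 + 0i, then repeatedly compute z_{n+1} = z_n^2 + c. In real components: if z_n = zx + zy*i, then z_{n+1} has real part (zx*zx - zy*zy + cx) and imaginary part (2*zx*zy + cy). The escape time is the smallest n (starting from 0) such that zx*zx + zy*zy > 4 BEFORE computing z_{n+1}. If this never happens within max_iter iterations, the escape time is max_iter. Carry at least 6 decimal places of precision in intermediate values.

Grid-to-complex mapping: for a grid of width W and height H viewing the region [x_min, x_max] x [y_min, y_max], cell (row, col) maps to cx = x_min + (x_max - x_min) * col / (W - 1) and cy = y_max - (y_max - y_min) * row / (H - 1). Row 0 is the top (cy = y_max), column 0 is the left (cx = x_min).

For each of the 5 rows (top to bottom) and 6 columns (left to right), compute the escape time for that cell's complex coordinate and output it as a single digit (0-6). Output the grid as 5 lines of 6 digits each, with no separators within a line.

Answer: 156666
133566
123345
112333
111222

Derivation:
(row=0, col=0): c = -2.0000 + -0.1400i → escape time 1
(row=0, col=1): c = -1.6900 + -0.1400i → escape time 5
(row=0, col=2): c = -1.3800 + -0.1400i → escape time 6
(row=0, col=3): c = -1.0700 + -0.1400i → escape time 6
(row=0, col=4): c = -0.7600 + -0.1400i → escape time 6
(row=0, col=5): c = -0.4500 + -0.1400i → escape time 6
(row=1, col=0): c = -2.0000 + -0.4800i → escape time 1
(row=1, col=1): c = -1.6900 + -0.4800i → escape time 3
(row=1, col=2): c = -1.3800 + -0.4800i → escape time 3
(row=1, col=3): c = -1.0700 + -0.4800i → escape time 5
(row=1, col=4): c = -0.7600 + -0.4800i → escape time 6
(row=1, col=5): c = -0.4500 + -0.4800i → escape time 6
(row=2, col=0): c = -2.0000 + -0.8200i → escape time 1
(row=2, col=1): c = -1.6900 + -0.8200i → escape time 2
(row=2, col=2): c = -1.3800 + -0.8200i → escape time 3
(row=2, col=3): c = -1.0700 + -0.8200i → escape time 3
(row=2, col=4): c = -0.7600 + -0.8200i → escape time 4
(row=2, col=5): c = -0.4500 + -0.8200i → escape time 5
(row=3, col=0): c = -2.0000 + -1.1600i → escape time 1
(row=3, col=1): c = -1.6900 + -1.1600i → escape time 1
(row=3, col=2): c = -1.3800 + -1.1600i → escape time 2
(row=3, col=3): c = -1.0700 + -1.1600i → escape time 3
(row=3, col=4): c = -0.7600 + -1.1600i → escape time 3
(row=3, col=5): c = -0.4500 + -1.1600i → escape time 3
(row=4, col=0): c = -2.0000 + -1.5000i → escape time 1
(row=4, col=1): c = -1.6900 + -1.5000i → escape time 1
(row=4, col=2): c = -1.3800 + -1.5000i → escape time 1
(row=4, col=3): c = -1.0700 + -1.5000i → escape time 2
(row=4, col=4): c = -0.7600 + -1.5000i → escape time 2
(row=4, col=5): c = -0.4500 + -1.5000i → escape time 2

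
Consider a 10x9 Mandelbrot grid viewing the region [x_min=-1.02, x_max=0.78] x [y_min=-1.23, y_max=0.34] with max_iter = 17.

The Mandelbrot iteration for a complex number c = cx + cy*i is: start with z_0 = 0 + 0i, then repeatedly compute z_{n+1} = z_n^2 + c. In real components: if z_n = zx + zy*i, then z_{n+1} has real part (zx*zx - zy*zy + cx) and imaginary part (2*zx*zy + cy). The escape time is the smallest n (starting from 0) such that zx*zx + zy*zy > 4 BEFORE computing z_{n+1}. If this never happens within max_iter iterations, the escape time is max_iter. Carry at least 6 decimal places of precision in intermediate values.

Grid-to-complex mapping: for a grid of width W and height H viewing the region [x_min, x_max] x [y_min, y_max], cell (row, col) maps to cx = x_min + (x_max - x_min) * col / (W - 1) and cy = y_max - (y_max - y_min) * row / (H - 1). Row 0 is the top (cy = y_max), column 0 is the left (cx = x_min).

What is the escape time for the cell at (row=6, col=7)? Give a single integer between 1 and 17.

Answer: 4

Derivation:
z_0 = 0 + 0i, c = 0.3800 + -0.8375i
Iter 1: z = 0.3800 + -0.8375i, |z|^2 = 0.8458
Iter 2: z = -0.1770 + -1.4740i, |z|^2 = 2.2040
Iter 3: z = -1.7613 + -0.3157i, |z|^2 = 3.2020
Iter 4: z = 3.3827 + 0.2746i, |z|^2 = 11.5179
Escaped at iteration 4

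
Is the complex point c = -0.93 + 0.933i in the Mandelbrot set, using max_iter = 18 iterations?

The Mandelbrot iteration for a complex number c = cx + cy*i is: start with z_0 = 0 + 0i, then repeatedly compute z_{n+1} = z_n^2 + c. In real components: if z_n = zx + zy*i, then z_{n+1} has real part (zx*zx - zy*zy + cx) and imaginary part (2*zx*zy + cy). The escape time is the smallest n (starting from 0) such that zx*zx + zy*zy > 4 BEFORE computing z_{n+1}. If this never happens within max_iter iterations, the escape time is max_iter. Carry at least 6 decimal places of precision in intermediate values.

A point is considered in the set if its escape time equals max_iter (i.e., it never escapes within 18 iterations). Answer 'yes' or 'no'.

Answer: no

Derivation:
z_0 = 0 + 0i, c = -0.9300 + 0.9330i
Iter 1: z = -0.9300 + 0.9330i, |z|^2 = 1.7354
Iter 2: z = -0.9356 + -0.8024i, |z|^2 = 1.5191
Iter 3: z = -0.6985 + 2.4344i, |z|^2 = 6.4142
Escaped at iteration 3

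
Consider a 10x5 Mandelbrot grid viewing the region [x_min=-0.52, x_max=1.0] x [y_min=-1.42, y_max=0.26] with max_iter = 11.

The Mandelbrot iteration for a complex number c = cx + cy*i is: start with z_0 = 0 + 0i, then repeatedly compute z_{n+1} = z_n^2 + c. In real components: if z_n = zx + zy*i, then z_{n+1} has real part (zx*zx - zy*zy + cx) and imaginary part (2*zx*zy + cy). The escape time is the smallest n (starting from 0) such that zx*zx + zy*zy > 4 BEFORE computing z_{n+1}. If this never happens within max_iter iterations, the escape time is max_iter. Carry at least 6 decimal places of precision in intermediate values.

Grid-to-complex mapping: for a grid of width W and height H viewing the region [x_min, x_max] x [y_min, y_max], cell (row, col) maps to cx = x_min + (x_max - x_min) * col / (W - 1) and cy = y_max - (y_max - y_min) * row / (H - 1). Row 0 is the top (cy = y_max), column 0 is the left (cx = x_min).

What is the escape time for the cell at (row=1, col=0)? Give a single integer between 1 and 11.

z_0 = 0 + 0i, c = -0.5200 + -0.1600i
Iter 1: z = -0.5200 + -0.1600i, |z|^2 = 0.2960
Iter 2: z = -0.2752 + 0.0064i, |z|^2 = 0.0758
Iter 3: z = -0.4443 + -0.1635i, |z|^2 = 0.2241
Iter 4: z = -0.3493 + -0.0147i, |z|^2 = 0.1222
Iter 5: z = -0.3982 + -0.1497i, |z|^2 = 0.1810
Iter 6: z = -0.3839 + -0.0408i, |z|^2 = 0.1490
Iter 7: z = -0.3743 + -0.1287i, |z|^2 = 0.1567
Iter 8: z = -0.3965 + -0.0636i, |z|^2 = 0.1612
Iter 9: z = -0.3669 + -0.1095i, |z|^2 = 0.1466
Iter 10: z = -0.3974 + -0.0796i, |z|^2 = 0.1643

Answer: 11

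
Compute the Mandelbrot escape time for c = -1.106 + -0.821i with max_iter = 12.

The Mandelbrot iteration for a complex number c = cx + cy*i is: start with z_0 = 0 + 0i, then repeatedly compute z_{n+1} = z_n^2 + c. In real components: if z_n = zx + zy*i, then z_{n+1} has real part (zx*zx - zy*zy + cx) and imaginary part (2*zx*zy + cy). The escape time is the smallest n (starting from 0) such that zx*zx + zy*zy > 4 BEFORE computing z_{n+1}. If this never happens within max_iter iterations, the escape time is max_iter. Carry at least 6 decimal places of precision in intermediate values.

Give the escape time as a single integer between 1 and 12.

z_0 = 0 + 0i, c = -1.1060 + -0.8210i
Iter 1: z = -1.1060 + -0.8210i, |z|^2 = 1.8973
Iter 2: z = -0.5568 + 0.9951i, |z|^2 = 1.3002
Iter 3: z = -1.7861 + -1.9291i, |z|^2 = 6.9116
Escaped at iteration 3

Answer: 3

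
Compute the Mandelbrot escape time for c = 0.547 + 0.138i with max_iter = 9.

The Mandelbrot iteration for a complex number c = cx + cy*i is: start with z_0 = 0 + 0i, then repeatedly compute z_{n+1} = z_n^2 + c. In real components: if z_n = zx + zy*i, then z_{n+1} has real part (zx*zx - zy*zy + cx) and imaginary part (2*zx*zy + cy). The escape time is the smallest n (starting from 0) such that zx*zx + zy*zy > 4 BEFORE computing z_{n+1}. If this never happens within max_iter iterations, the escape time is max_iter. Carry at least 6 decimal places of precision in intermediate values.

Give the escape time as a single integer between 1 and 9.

z_0 = 0 + 0i, c = 0.5470 + 0.1380i
Iter 1: z = 0.5470 + 0.1380i, |z|^2 = 0.3183
Iter 2: z = 0.8272 + 0.2890i, |z|^2 = 0.7677
Iter 3: z = 1.1477 + 0.6161i, |z|^2 = 1.6967
Iter 4: z = 1.4847 + 1.5521i, |z|^2 = 4.6133
Escaped at iteration 4

Answer: 4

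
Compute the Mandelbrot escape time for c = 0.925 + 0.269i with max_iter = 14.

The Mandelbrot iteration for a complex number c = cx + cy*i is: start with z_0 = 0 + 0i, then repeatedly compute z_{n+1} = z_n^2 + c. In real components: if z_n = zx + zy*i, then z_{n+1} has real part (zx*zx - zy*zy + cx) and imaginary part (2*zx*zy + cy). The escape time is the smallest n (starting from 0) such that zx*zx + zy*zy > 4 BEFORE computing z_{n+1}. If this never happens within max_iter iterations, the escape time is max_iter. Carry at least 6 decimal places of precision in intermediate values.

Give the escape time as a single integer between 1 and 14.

z_0 = 0 + 0i, c = 0.9250 + 0.2690i
Iter 1: z = 0.9250 + 0.2690i, |z|^2 = 0.9280
Iter 2: z = 1.7083 + 0.7667i, |z|^2 = 3.5059
Iter 3: z = 3.2554 + 2.8883i, |z|^2 = 18.9399
Escaped at iteration 3

Answer: 3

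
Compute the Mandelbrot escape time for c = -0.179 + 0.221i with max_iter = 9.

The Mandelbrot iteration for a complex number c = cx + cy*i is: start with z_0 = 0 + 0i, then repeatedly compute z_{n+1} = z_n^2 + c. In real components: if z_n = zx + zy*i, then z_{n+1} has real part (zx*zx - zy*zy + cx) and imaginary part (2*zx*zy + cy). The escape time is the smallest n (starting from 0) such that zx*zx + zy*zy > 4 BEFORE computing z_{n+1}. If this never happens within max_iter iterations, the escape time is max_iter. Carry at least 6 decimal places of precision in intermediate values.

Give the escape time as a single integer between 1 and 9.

Answer: 9

Derivation:
z_0 = 0 + 0i, c = -0.1790 + 0.2210i
Iter 1: z = -0.1790 + 0.2210i, |z|^2 = 0.0809
Iter 2: z = -0.1958 + 0.1419i, |z|^2 = 0.0585
Iter 3: z = -0.1608 + 0.1654i, |z|^2 = 0.0532
Iter 4: z = -0.1805 + 0.1678i, |z|^2 = 0.0607
Iter 5: z = -0.1746 + 0.1604i, |z|^2 = 0.0562
Iter 6: z = -0.1743 + 0.1650i, |z|^2 = 0.0576
Iter 7: z = -0.1759 + 0.1635i, |z|^2 = 0.0577
Iter 8: z = -0.1748 + 0.1635i, |z|^2 = 0.0573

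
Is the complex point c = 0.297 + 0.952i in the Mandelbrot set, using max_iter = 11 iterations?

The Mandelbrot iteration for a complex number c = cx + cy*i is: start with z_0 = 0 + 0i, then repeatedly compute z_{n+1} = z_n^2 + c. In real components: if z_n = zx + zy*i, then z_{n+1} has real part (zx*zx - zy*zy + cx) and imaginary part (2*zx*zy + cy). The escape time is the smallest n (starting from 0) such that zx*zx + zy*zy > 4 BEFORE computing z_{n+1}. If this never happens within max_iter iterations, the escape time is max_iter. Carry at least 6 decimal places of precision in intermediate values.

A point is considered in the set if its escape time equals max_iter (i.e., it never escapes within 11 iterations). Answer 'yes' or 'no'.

z_0 = 0 + 0i, c = 0.2970 + 0.9520i
Iter 1: z = 0.2970 + 0.9520i, |z|^2 = 0.9945
Iter 2: z = -0.5211 + 1.5175i, |z|^2 = 2.5743
Iter 3: z = -1.7342 + -0.6295i, |z|^2 = 3.4038
Iter 4: z = 2.9083 + 3.1354i, |z|^2 = 18.2890
Escaped at iteration 4

Answer: no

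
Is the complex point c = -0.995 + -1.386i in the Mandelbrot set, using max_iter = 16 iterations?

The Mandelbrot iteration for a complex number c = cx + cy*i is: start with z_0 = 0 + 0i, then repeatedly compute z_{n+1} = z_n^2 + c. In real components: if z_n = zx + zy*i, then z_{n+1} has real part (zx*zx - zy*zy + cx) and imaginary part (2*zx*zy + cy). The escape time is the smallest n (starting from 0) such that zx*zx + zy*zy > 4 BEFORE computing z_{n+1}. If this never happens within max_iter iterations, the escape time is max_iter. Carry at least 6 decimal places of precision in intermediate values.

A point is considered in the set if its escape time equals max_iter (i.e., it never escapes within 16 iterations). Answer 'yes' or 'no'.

Answer: no

Derivation:
z_0 = 0 + 0i, c = -0.9950 + -1.3860i
Iter 1: z = -0.9950 + -1.3860i, |z|^2 = 2.9110
Iter 2: z = -1.9260 + 1.3721i, |z|^2 = 5.5921
Escaped at iteration 2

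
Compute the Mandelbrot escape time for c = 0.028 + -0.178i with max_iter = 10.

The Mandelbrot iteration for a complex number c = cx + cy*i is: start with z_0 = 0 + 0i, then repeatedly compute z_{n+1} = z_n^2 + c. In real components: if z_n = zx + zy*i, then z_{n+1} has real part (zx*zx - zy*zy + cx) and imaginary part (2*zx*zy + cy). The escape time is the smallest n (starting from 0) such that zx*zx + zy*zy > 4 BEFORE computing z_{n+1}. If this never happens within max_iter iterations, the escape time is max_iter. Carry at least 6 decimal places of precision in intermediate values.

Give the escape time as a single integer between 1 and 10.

z_0 = 0 + 0i, c = 0.0280 + -0.1780i
Iter 1: z = 0.0280 + -0.1780i, |z|^2 = 0.0325
Iter 2: z = -0.0029 + -0.1880i, |z|^2 = 0.0353
Iter 3: z = -0.0073 + -0.1769i, |z|^2 = 0.0314
Iter 4: z = -0.0032 + -0.1754i, |z|^2 = 0.0308
Iter 5: z = -0.0028 + -0.1769i, |z|^2 = 0.0313
Iter 6: z = -0.0033 + -0.1770i, |z|^2 = 0.0313
Iter 7: z = -0.0033 + -0.1768i, |z|^2 = 0.0313
Iter 8: z = -0.0033 + -0.1768i, |z|^2 = 0.0313
Iter 9: z = -0.0033 + -0.1768i, |z|^2 = 0.0313

Answer: 10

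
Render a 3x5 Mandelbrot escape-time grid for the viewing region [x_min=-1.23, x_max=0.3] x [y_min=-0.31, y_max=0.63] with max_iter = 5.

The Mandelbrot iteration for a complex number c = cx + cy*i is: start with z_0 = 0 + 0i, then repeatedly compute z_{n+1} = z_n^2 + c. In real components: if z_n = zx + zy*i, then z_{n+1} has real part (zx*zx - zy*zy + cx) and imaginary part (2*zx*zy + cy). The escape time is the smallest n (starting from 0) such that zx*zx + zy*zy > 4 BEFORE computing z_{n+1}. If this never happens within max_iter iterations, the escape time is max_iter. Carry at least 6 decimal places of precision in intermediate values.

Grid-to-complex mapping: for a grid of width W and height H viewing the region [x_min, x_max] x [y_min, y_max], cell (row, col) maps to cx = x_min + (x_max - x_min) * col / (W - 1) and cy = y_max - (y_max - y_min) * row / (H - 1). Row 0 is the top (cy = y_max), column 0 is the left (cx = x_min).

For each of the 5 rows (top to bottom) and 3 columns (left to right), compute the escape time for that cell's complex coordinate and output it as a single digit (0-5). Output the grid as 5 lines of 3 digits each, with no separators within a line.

Answer: 355
555
555
555
555

Derivation:
(row=0, col=0): c = -1.2300 + 0.6300i → escape time 3
(row=0, col=1): c = -0.4650 + 0.6300i → escape time 5
(row=0, col=2): c = 0.3000 + 0.6300i → escape time 5
(row=1, col=0): c = -1.2300 + 0.3950i → escape time 5
(row=1, col=1): c = -0.4650 + 0.3950i → escape time 5
(row=1, col=2): c = 0.3000 + 0.3950i → escape time 5
(row=2, col=0): c = -1.2300 + 0.1600i → escape time 5
(row=2, col=1): c = -0.4650 + 0.1600i → escape time 5
(row=2, col=2): c = 0.3000 + 0.1600i → escape time 5
(row=3, col=0): c = -1.2300 + -0.0750i → escape time 5
(row=3, col=1): c = -0.4650 + -0.0750i → escape time 5
(row=3, col=2): c = 0.3000 + -0.0750i → escape time 5
(row=4, col=0): c = -1.2300 + -0.3100i → escape time 5
(row=4, col=1): c = -0.4650 + -0.3100i → escape time 5
(row=4, col=2): c = 0.3000 + -0.3100i → escape time 5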